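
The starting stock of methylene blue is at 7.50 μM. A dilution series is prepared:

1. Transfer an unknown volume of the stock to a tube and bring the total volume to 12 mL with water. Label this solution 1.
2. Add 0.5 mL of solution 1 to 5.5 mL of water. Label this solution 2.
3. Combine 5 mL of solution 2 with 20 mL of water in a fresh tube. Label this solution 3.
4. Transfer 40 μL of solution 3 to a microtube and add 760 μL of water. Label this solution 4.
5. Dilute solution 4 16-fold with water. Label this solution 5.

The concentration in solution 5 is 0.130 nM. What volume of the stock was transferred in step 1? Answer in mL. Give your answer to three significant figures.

3.99 mL

Step 1: v brought to 12 mL → factor = 12 mL/v
Step 2: 0.5 mL + 5.5 mL = 6 mL total → factor 6/0.5 = 12
Step 3: 5 mL + 20 mL = 25 mL total → factor 25/5 = 5
Step 4: 40 μL + 760 μL = 800 μL total → factor 800/40 = 20
Step 5: 16-fold → factor 16
Product of known-step factors = 19200
Overall factor = 7.50 μM / (0.130 nM) = 57692
Step-1 factor = 57692 / 19200 = 3.0048
v = 12 mL / 3.0048 = 3.99 mL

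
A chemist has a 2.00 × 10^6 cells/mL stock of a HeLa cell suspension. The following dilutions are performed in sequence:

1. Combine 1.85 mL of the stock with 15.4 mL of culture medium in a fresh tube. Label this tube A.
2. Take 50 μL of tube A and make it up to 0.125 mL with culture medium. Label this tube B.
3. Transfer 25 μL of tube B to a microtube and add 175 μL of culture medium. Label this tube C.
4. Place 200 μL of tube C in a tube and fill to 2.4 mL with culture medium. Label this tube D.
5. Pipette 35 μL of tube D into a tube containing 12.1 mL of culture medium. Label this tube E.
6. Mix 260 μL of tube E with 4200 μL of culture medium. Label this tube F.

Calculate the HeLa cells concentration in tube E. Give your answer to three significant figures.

2.58 cells/mL

Step 1: 1.85 mL + 15.4 mL = 17.25 mL total → factor 17.25/1.85 = 9.3243
Step 2: 50 μL brought to 0.125 mL → factor 125/50 = 2.5
Step 3: 25 μL + 175 μL = 200 μL total → factor 200/25 = 8
Step 4: 200 μL brought to 2.4 mL → factor 2400/200 = 12
Step 5: 35 μL + 12.1 mL = 12135 μL total → factor 12135/35 = 346.71
Dilution factor through tube E = 9.3243 × 2.5 × 8 × 12 × 346.71 = 7.7589 × 10^5
[tube E] = 2.00 × 10^6 cells/mL / 7.7589 × 10^5 = 2.58 cells/mL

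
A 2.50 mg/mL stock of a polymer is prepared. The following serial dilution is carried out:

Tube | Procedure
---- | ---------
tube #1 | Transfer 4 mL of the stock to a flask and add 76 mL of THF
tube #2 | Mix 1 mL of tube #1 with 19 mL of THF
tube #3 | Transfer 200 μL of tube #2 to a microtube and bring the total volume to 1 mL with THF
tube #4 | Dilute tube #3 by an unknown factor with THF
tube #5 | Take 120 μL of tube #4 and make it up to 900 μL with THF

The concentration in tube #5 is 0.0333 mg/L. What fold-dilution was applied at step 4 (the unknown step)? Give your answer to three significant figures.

Step 1: 4 mL + 76 mL = 80 mL total → factor 80/4 = 20
Step 2: 1 mL + 19 mL = 20 mL total → factor 20/1 = 20
Step 3: 200 μL brought to 1 mL → factor 1000/200 = 5
Step 4: unknown factor x
Step 5: 120 μL brought to 900 μL → factor 900/120 = 7.5
Product of known-step factors = 15000
Overall factor = 2.50 mg/mL / (0.0333 mg/L) = 75075
x = 75075 / 15000 = 5.01

5.01-fold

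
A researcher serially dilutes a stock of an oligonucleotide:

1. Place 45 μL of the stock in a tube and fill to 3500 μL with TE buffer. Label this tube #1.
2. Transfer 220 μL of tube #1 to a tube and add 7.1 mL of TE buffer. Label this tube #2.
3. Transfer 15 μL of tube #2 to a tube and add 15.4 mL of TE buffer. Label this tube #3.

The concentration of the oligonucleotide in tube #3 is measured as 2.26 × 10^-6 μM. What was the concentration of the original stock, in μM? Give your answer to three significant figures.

6.01 μM

Step 1: 45 μL brought to 3500 μL → factor 3500/45 = 77.778
Step 2: 220 μL + 7.1 mL = 7320 μL total → factor 7320/220 = 33.273
Step 3: 15 μL + 15.4 mL = 15415 μL total → factor 15415/15 = 1027.7
Overall dilution factor = 77.778 × 33.273 × 1027.7 = 2.6595 × 10^6
Stock = 2.26 × 10^-6 μM × 2.6595 × 10^6 = 6.01 μM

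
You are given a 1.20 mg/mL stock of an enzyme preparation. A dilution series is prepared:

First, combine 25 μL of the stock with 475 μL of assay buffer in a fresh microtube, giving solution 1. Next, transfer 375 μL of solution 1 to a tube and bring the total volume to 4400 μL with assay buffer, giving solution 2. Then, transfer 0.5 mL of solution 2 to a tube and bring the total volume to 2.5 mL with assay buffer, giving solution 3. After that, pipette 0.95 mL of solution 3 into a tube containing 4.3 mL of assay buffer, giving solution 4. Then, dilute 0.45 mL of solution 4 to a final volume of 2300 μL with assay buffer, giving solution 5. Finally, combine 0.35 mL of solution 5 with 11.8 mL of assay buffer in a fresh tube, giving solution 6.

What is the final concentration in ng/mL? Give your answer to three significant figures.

Step 1: 25 μL + 475 μL = 500 μL total → factor 500/25 = 20
Step 2: 375 μL brought to 4400 μL → factor 4400/375 = 11.733
Step 3: 0.5 mL brought to 2.5 mL → factor 2.5/0.5 = 5
Step 4: 0.95 mL + 4.3 mL = 5.25 mL total → factor 5.25/0.95 = 5.5263
Step 5: 0.45 mL brought to 2300 μL → factor 2.3/0.45 = 5.1111
Step 6: 0.35 mL + 11.8 mL = 12.15 mL total → factor 12.15/0.35 = 34.714
Overall dilution factor = 20 × 11.733 × 5 × 5.5263 × 5.1111 × 34.714 = 1.1505 × 10^6
Final = 1.20 mg/mL / 1.1505 × 10^6 = 1.043 × 10^-6 mg/mL = 1.04 ng/mL

1.04 ng/mL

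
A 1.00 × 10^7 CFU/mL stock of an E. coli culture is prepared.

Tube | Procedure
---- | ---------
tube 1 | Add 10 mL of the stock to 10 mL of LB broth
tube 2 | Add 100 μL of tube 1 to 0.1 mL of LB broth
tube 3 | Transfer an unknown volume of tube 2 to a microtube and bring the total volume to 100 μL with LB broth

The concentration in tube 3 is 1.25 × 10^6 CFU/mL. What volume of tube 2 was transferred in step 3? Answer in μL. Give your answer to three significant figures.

50.0 μL

Step 1: 10 mL + 10 mL = 20 mL total → factor 20/10 = 2
Step 2: 100 μL + 0.1 mL = 200 μL total → factor 200/100 = 2
Step 3: v brought to 100 μL → factor = 100 μL/v
Product of known-step factors = 4
Overall factor = 1.00 × 10^7 CFU/mL / (1.25 × 10^6 CFU/mL) = 8
Step-3 factor = 8 / 4 = 2
v = 100 μL / 2 = 50.0 μL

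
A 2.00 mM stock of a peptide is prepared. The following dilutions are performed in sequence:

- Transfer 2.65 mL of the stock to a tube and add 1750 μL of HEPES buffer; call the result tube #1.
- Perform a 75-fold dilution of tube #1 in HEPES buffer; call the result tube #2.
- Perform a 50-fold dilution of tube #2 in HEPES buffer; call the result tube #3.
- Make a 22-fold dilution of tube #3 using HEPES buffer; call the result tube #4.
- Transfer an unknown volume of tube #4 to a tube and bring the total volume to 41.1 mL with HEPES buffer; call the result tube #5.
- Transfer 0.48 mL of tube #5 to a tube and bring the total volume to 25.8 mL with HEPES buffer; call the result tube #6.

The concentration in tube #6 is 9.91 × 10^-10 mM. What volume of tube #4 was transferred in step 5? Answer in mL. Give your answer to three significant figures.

Step 1: 2.65 mL + 1750 μL = 4.4 mL total → factor 4.4/2.65 = 1.6604
Step 2: 75-fold → factor 75
Step 3: 50-fold → factor 50
Step 4: 22-fold → factor 22
Step 5: v brought to 41.1 mL → factor = 41.1 mL/v
Step 6: 0.48 mL brought to 25.8 mL → factor 25.8/0.48 = 53.75
Product of known-step factors = 7.3627 × 10^6
Overall factor = 2.00 mM / (9.91 × 10^-10 mM) = 2.0182 × 10^9
Step-5 factor = 2.0182 × 10^9 / 7.3627 × 10^6 = 274.11
v = 41.1 mL / 274.11 = 0.150 mL

0.150 mL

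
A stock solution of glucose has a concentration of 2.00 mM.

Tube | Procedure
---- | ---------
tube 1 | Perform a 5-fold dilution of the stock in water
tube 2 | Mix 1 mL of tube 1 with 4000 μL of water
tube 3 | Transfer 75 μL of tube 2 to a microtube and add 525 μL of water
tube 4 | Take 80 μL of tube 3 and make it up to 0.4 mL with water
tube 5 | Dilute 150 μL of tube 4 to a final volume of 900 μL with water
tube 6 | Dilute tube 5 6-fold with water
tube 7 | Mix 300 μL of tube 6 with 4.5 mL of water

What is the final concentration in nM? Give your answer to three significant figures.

3.47 nM

Step 1: 5-fold → factor 5
Step 2: 1 mL + 4000 μL = 5 mL total → factor 5/1 = 5
Step 3: 75 μL + 525 μL = 600 μL total → factor 600/75 = 8
Step 4: 80 μL brought to 0.4 mL → factor 400/80 = 5
Step 5: 150 μL brought to 900 μL → factor 900/150 = 6
Step 6: 6-fold → factor 6
Step 7: 300 μL + 4.5 mL = 4800 μL total → factor 4800/300 = 16
Overall dilution factor = 5 × 5 × 8 × 5 × 6 × 6 × 16 = 5.76 × 10^5
Final = 2.00 mM / 5.76 × 10^5 = 3.472 × 10^-6 mM = 3.47 nM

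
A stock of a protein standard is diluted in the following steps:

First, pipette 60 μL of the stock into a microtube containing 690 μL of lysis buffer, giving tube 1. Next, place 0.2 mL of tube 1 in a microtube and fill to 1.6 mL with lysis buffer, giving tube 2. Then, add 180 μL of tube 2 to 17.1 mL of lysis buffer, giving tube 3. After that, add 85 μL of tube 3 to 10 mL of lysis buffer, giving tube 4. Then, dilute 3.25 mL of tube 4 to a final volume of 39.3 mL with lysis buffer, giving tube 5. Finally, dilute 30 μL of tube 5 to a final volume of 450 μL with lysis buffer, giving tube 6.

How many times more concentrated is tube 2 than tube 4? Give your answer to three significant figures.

Step 1: 60 μL + 690 μL = 750 μL total → factor 750/60 = 12.5
Step 2: 0.2 mL brought to 1.6 mL → factor 1.6/0.2 = 8
Step 3: 180 μL + 17.1 mL = 17280 μL total → factor 17280/180 = 96
Step 4: 85 μL + 10 mL = 10085 μL total → factor 10085/85 = 118.65
Dilution factor to tube 2 = 100; to tube 4 = 1.139 × 10^6
[tube 2]/[tube 4] = (factor to tube 4)/(factor to tube 2) = 1.139 × 10^6/100 = 1.14 × 10^4

1.14 × 10^4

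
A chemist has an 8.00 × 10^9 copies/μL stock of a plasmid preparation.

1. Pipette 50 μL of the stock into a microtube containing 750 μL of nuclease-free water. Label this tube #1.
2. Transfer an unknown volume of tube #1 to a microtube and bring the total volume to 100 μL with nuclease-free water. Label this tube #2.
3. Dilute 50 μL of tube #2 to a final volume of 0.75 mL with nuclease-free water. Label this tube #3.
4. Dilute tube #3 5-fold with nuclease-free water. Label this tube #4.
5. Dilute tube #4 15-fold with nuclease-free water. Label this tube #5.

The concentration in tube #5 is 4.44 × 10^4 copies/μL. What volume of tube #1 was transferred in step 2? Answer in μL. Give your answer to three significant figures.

9.99 μL

Step 1: 50 μL + 750 μL = 800 μL total → factor 800/50 = 16
Step 2: v brought to 100 μL → factor = 100 μL/v
Step 3: 50 μL brought to 0.75 mL → factor 750/50 = 15
Step 4: 5-fold → factor 5
Step 5: 15-fold → factor 15
Product of known-step factors = 18000
Overall factor = 8.00 × 10^9 copies/μL / (4.44 × 10^4 copies/μL) = 1.8018 × 10^5
Step-2 factor = 1.8018 × 10^5 / 18000 = 10.01
v = 100 μL / 10.01 = 9.99 μL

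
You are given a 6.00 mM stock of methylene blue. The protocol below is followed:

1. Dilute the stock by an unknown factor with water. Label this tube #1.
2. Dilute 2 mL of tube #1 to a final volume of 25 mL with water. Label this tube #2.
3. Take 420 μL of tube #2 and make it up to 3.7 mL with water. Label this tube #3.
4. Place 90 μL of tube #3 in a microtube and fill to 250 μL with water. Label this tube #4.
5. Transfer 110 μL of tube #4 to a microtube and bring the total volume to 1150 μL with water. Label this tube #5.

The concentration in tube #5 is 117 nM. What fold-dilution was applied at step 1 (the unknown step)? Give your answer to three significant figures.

16.0-fold

Step 1: unknown factor x
Step 2: 2 mL brought to 25 mL → factor 25/2 = 12.5
Step 3: 420 μL brought to 3.7 mL → factor 3700/420 = 8.8095
Step 4: 90 μL brought to 250 μL → factor 250/90 = 2.7778
Step 5: 110 μL brought to 1150 μL → factor 1150/110 = 10.455
Product of known-step factors = 3197.9
Overall factor = 6.00 mM / (117 nM) = 51282
x = 51282 / 3197.9 = 16.0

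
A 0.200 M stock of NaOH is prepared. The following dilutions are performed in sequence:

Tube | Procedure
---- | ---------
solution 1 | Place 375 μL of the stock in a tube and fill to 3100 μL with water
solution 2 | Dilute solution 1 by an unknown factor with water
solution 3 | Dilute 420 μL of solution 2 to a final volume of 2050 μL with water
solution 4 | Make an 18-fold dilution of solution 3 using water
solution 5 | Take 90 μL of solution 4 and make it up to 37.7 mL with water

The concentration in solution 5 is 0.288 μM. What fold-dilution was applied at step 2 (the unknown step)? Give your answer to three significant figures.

2.28-fold

Step 1: 375 μL brought to 3100 μL → factor 3100/375 = 8.2667
Step 2: unknown factor x
Step 3: 420 μL brought to 2050 μL → factor 2050/420 = 4.881
Step 4: 18-fold → factor 18
Step 5: 90 μL brought to 37.7 mL → factor 37700/90 = 418.89
Product of known-step factors = 3.0423 × 10^5
Overall factor = 0.200 M / (0.288 μM) = 6.9444 × 10^5
x = 6.9444 × 10^5 / 3.0423 × 10^5 = 2.28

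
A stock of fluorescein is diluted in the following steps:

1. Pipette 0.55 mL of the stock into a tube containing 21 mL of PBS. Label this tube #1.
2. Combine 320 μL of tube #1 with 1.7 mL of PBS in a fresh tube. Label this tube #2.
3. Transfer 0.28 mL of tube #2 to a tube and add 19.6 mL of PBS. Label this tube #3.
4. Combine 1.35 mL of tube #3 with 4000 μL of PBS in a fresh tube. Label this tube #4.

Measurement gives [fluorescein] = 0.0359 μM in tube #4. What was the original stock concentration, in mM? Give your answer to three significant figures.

Step 1: 0.55 mL + 21 mL = 21.55 mL total → factor 21.55/0.55 = 39.182
Step 2: 320 μL + 1.7 mL = 2020 μL total → factor 2020/320 = 6.3125
Step 3: 0.28 mL + 19.6 mL = 19.88 mL total → factor 19.88/0.28 = 71
Step 4: 1.35 mL + 4000 μL = 5.35 mL total → factor 5.35/1.35 = 3.963
Overall dilution factor = 39.182 × 6.3125 × 71 × 3.963 = 69593
Stock = 0.0359 μM × 69593 = 2498 μM = 2.50 mM

2.50 mM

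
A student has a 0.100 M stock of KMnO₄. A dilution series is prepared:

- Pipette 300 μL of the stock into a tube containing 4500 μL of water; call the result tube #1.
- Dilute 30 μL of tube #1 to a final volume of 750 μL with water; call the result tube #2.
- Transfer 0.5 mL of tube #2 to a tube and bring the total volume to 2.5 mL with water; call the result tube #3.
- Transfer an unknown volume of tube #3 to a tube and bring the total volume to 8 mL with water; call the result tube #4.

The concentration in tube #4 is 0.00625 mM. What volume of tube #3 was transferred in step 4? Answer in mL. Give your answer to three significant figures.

Step 1: 300 μL + 4500 μL = 4800 μL total → factor 4800/300 = 16
Step 2: 30 μL brought to 750 μL → factor 750/30 = 25
Step 3: 0.5 mL brought to 2.5 mL → factor 2.5/0.5 = 5
Step 4: v brought to 8 mL → factor = 8 mL/v
Product of known-step factors = 2000
Overall factor = 0.100 M / (0.00625 mM) = 16000
Step-4 factor = 16000 / 2000 = 8
v = 8 mL / 8 = 1.00 mL

1.00 mL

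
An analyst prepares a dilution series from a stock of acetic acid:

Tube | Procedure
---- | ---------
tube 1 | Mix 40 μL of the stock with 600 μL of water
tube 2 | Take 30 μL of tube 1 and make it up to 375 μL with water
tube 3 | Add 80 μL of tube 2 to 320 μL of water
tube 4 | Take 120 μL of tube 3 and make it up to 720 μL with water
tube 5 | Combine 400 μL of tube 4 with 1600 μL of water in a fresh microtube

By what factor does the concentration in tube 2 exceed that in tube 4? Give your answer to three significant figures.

30.0

Step 1: 40 μL + 600 μL = 640 μL total → factor 640/40 = 16
Step 2: 30 μL brought to 375 μL → factor 375/30 = 12.5
Step 3: 80 μL + 320 μL = 400 μL total → factor 400/80 = 5
Step 4: 120 μL brought to 720 μL → factor 720/120 = 6
Dilution factor to tube 2 = 200; to tube 4 = 6000
[tube 2]/[tube 4] = (factor to tube 4)/(factor to tube 2) = 6000/200 = 30.0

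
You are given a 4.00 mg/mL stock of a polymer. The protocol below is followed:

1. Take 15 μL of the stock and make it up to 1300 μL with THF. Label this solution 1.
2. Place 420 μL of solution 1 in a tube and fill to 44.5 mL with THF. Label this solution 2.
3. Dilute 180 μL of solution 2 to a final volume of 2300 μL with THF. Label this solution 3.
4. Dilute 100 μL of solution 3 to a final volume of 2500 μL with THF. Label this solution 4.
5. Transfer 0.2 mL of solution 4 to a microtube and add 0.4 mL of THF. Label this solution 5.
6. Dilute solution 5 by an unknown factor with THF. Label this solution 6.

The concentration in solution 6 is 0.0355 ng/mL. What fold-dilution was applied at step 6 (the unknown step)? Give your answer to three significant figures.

Step 1: 15 μL brought to 1300 μL → factor 1300/15 = 86.667
Step 2: 420 μL brought to 44.5 mL → factor 44500/420 = 105.95
Step 3: 180 μL brought to 2300 μL → factor 2300/180 = 12.778
Step 4: 100 μL brought to 2500 μL → factor 2500/100 = 25
Step 5: 0.2 mL + 0.4 mL = 0.6 mL total → factor 0.6/0.2 = 3
Step 6: unknown factor x
Product of known-step factors = 8.7999 × 10^6
Overall factor = 4.00 mg/mL / (0.0355 ng/mL) = 1.1268 × 10^8
x = 1.1268 × 10^8 / 8.7999 × 10^6 = 12.8

12.8-fold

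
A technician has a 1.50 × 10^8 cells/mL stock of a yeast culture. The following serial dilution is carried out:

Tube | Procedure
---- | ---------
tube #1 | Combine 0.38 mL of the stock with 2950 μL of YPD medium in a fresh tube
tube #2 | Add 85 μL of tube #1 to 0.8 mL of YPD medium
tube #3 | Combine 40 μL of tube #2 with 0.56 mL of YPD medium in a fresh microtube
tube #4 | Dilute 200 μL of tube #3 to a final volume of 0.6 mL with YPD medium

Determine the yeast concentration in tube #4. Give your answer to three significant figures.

3.65 × 10^4 cells/mL

Step 1: 0.38 mL + 2950 μL = 3.33 mL total → factor 3.33/0.38 = 8.7632
Step 2: 85 μL + 0.8 mL = 885 μL total → factor 885/85 = 10.412
Step 3: 40 μL + 0.56 mL = 600 μL total → factor 600/40 = 15
Step 4: 200 μL brought to 0.6 mL → factor 600/200 = 3
Overall dilution factor = 8.7632 × 10.412 × 15 × 3 = 4105.8
Final = 1.50 × 10^8 cells/mL / 4105.8 = 3.65 × 10^4 cells/mL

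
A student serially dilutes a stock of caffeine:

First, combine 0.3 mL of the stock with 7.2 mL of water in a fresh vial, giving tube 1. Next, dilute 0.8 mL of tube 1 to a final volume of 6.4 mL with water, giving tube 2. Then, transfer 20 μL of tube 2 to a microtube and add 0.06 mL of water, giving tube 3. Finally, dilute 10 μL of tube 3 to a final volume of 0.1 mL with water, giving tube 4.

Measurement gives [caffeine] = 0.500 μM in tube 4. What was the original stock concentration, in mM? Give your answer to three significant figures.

Step 1: 0.3 mL + 7.2 mL = 7.5 mL total → factor 7.5/0.3 = 25
Step 2: 0.8 mL brought to 6.4 mL → factor 6.4/0.8 = 8
Step 3: 20 μL + 0.06 mL = 80 μL total → factor 80/20 = 4
Step 4: 10 μL brought to 0.1 mL → factor 100/10 = 10
Overall dilution factor = 25 × 8 × 4 × 10 = 8000
Stock = 0.500 μM × 8000 = 4000 μM = 4.00 mM

4.00 mM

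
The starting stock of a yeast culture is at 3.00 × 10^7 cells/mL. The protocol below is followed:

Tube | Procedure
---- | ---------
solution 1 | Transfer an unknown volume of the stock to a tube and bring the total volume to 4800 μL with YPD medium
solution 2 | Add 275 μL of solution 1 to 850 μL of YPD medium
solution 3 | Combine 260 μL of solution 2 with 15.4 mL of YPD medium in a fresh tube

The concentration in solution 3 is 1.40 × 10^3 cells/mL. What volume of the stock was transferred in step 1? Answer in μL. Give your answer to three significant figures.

55.2 μL

Step 1: v brought to 4800 μL → factor = 4800 μL/v
Step 2: 275 μL + 850 μL = 1125 μL total → factor 1125/275 = 4.0909
Step 3: 260 μL + 15.4 mL = 15660 μL total → factor 15660/260 = 60.231
Product of known-step factors = 246.4
Overall factor = 3.00 × 10^7 cells/mL / (1.40 × 10^3 cells/mL) = 21429
Step-1 factor = 21429 / 246.4 = 86.967
v = 4800 μL / 86.967 = 55.2 μL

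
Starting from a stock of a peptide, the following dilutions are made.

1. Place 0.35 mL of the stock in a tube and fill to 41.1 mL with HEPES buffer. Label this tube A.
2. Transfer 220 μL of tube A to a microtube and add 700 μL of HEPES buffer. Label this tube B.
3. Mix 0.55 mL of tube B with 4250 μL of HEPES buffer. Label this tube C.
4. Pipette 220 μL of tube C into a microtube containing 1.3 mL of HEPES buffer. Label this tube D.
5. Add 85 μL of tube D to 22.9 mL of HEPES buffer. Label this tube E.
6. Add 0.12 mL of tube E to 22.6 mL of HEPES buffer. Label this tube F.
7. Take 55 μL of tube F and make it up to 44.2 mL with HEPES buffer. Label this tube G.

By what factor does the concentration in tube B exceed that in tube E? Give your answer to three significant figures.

1.63 × 10^4

Step 1: 0.35 mL brought to 41.1 mL → factor 41.1/0.35 = 117.43
Step 2: 220 μL + 700 μL = 920 μL total → factor 920/220 = 4.1818
Step 3: 0.55 mL + 4250 μL = 4.8 mL total → factor 4.8/0.55 = 8.7273
Step 4: 220 μL + 1.3 mL = 1520 μL total → factor 1520/220 = 6.9091
Step 5: 85 μL + 22.9 mL = 22985 μL total → factor 22985/85 = 270.41
Dilution factor to tube B = 491.06; to tube E = 8.0069 × 10^6
[tube B]/[tube E] = (factor to tube E)/(factor to tube B) = 8.0069 × 10^6/491.06 = 1.63 × 10^4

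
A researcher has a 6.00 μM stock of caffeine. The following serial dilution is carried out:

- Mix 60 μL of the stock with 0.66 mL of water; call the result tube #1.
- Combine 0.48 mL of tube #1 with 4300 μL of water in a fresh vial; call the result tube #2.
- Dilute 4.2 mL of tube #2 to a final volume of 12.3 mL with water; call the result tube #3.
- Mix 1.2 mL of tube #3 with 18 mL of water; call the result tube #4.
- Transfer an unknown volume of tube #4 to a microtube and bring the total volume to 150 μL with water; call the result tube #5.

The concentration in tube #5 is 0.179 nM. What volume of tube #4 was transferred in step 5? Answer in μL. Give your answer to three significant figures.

25.1 μL

Step 1: 60 μL + 0.66 mL = 720 μL total → factor 720/60 = 12
Step 2: 0.48 mL + 4300 μL = 4.78 mL total → factor 4.78/0.48 = 9.9583
Step 3: 4.2 mL brought to 12.3 mL → factor 12.3/4.2 = 2.9286
Step 4: 1.2 mL + 18 mL = 19.2 mL total → factor 19.2/1.2 = 16
Step 5: v brought to 150 μL → factor = 150 μL/v
Product of known-step factors = 5599.4
Overall factor = 6.00 μM / (0.179 nM) = 33520
Step-5 factor = 33520 / 5599.4 = 5.9862
v = 150 μL / 5.9862 = 25.1 μL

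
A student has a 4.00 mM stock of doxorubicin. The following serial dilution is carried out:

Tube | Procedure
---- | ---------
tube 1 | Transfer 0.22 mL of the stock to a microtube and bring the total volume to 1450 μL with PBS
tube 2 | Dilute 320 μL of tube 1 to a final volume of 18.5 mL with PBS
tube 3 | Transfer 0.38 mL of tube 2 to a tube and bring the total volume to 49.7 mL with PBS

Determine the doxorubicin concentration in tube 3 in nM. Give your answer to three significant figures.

Step 1: 0.22 mL brought to 1450 μL → factor 1.45/0.22 = 6.5909
Step 2: 320 μL brought to 18.5 mL → factor 18500/320 = 57.812
Step 3: 0.38 mL brought to 49.7 mL → factor 49.7/0.38 = 130.79
Overall dilution factor = 6.5909 × 57.812 × 130.79 = 49836
Final = 4.00 mM / 49836 = 8.026 × 10^-5 mM = 80.3 nM

80.3 nM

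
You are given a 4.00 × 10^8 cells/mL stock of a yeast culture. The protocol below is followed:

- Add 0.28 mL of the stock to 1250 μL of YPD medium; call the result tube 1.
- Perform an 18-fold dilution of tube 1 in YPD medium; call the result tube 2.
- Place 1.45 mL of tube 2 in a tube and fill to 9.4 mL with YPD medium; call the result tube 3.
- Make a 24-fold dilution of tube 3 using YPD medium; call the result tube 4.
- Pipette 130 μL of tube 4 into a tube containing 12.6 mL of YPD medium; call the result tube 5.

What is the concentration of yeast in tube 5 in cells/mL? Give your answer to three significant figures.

267 cells/mL

Step 1: 0.28 mL + 1250 μL = 1.53 mL total → factor 1.53/0.28 = 5.4643
Step 2: 18-fold → factor 18
Step 3: 1.45 mL brought to 9.4 mL → factor 9.4/1.45 = 6.4828
Step 4: 24-fold → factor 24
Step 5: 130 μL + 12.6 mL = 12730 μL total → factor 12730/130 = 97.923
Overall dilution factor = 5.4643 × 18 × 6.4828 × 24 × 97.923 = 1.4985 × 10^6
Final = 4.00 × 10^8 cells/mL / 1.4985 × 10^6 = 267 cells/mL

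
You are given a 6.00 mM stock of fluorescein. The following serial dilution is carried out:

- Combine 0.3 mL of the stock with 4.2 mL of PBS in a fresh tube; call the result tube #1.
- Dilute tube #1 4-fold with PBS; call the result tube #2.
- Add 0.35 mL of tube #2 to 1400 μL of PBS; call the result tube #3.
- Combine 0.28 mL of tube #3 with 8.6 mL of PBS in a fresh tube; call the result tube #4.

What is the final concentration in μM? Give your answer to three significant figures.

0.631 μM

Step 1: 0.3 mL + 4.2 mL = 4.5 mL total → factor 4.5/0.3 = 15
Step 2: 4-fold → factor 4
Step 3: 0.35 mL + 1400 μL = 1.75 mL total → factor 1.75/0.35 = 5
Step 4: 0.28 mL + 8.6 mL = 8.88 mL total → factor 8.88/0.28 = 31.714
Overall dilution factor = 15 × 4 × 5 × 31.714 = 9514.3
Final = 6.00 mM / 9514.3 = 0.0006306 mM = 0.631 μM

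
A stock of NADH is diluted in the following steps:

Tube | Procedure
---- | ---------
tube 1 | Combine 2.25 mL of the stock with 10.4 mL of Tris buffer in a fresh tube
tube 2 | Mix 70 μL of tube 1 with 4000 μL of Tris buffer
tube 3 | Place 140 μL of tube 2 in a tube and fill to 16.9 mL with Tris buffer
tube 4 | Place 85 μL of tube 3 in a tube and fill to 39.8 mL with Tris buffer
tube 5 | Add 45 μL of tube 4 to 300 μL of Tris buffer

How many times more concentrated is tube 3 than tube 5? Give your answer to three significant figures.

3.59 × 10^3

Step 1: 2.25 mL + 10.4 mL = 12.65 mL total → factor 12.65/2.25 = 5.6222
Step 2: 70 μL + 4000 μL = 4070 μL total → factor 4070/70 = 58.143
Step 3: 140 μL brought to 16.9 mL → factor 16900/140 = 120.71
Step 4: 85 μL brought to 39.8 mL → factor 39800/85 = 468.24
Step 5: 45 μL + 300 μL = 345 μL total → factor 345/45 = 7.6667
Dilution factor to tube 3 = 39461; to tube 5 = 1.4166 × 10^8
[tube 3]/[tube 5] = (factor to tube 5)/(factor to tube 3) = 1.4166 × 10^8/39461 = 3.59 × 10^3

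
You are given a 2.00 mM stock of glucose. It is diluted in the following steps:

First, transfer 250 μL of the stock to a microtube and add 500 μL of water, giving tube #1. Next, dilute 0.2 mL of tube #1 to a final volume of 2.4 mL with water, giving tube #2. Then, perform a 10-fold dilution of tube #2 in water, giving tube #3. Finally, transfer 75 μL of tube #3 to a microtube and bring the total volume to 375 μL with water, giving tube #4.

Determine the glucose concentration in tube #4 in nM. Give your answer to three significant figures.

1.11 × 10^3 nM

Step 1: 250 μL + 500 μL = 750 μL total → factor 750/250 = 3
Step 2: 0.2 mL brought to 2.4 mL → factor 2.4/0.2 = 12
Step 3: 10-fold → factor 10
Step 4: 75 μL brought to 375 μL → factor 375/75 = 5
Overall dilution factor = 3 × 12 × 10 × 5 = 1800
Final = 2.00 mM / 1800 = 0.001111 mM = 1.11 × 10^3 nM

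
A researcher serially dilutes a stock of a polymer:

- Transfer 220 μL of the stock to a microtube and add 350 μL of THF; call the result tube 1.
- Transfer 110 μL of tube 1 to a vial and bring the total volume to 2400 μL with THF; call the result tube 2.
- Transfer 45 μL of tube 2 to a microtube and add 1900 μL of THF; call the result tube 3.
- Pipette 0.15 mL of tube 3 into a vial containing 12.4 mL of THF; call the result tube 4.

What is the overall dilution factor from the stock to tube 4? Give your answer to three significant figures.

Step 1: 220 μL + 350 μL = 570 μL total → factor 570/220 = 2.5909
Step 2: 110 μL brought to 2400 μL → factor 2400/110 = 21.818
Step 3: 45 μL + 1900 μL = 1945 μL total → factor 1945/45 = 43.222
Step 4: 0.15 mL + 12.4 mL = 12.55 mL total → factor 12.55/0.15 = 83.667
Overall dilution factor = 2.5909 × 21.818 × 43.222 × 83.667 = 2.0442 × 10^5

2.04 × 10^5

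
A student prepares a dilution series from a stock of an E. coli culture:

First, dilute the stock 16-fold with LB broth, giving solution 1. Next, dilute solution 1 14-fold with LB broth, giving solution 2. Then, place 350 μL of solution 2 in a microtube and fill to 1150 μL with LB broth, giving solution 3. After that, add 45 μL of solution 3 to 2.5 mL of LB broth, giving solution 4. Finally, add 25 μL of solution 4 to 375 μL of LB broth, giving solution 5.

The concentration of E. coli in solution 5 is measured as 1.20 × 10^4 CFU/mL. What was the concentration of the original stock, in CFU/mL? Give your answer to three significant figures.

7.99 × 10^9 CFU/mL

Step 1: 16-fold → factor 16
Step 2: 14-fold → factor 14
Step 3: 350 μL brought to 1150 μL → factor 1150/350 = 3.2857
Step 4: 45 μL + 2.5 mL = 2545 μL total → factor 2545/45 = 56.556
Step 5: 25 μL + 375 μL = 400 μL total → factor 400/25 = 16
Overall dilution factor = 16 × 14 × 3.2857 × 56.556 × 16 = 6.66 × 10^5
Stock = 1.20 × 10^4 CFU/mL × 6.66 × 10^5 = 7.99 × 10^9 CFU/mL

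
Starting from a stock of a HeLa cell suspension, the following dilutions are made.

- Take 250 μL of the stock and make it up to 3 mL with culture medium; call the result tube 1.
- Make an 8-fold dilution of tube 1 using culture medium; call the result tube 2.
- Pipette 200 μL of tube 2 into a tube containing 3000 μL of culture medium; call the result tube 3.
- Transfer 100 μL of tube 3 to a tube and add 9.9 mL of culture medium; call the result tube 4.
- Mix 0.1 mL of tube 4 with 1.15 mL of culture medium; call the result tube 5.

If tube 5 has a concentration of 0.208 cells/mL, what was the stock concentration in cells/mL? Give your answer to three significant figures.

3.99 × 10^5 cells/mL

Step 1: 250 μL brought to 3 mL → factor 3000/250 = 12
Step 2: 8-fold → factor 8
Step 3: 200 μL + 3000 μL = 3200 μL total → factor 3200/200 = 16
Step 4: 100 μL + 9.9 mL = 10000 μL total → factor 10000/100 = 100
Step 5: 0.1 mL + 1.15 mL = 1.25 mL total → factor 1.25/0.1 = 12.5
Overall dilution factor = 12 × 8 × 16 × 100 × 12.5 = 1.92 × 10^6
Stock = 0.208 cells/mL × 1.92 × 10^6 = 3.99 × 10^5 cells/mL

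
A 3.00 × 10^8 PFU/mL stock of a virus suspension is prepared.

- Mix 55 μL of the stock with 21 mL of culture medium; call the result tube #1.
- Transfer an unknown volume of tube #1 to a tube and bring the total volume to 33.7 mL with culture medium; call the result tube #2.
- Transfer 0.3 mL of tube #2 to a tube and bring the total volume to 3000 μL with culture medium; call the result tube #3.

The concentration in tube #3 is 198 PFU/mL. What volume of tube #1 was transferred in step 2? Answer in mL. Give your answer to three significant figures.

Step 1: 55 μL + 21 mL = 21055 μL total → factor 21055/55 = 382.82
Step 2: v brought to 33.7 mL → factor = 33.7 mL/v
Step 3: 0.3 mL brought to 3000 μL → factor 3/0.3 = 10
Product of known-step factors = 3828.2
Overall factor = 3.00 × 10^8 PFU/mL / (198 PFU/mL) = 1.5152 × 10^6
Step-2 factor = 1.5152 × 10^6 / 3828.2 = 395.79
v = 33.7 mL / 395.79 = 0.0851 mL

0.0851 mL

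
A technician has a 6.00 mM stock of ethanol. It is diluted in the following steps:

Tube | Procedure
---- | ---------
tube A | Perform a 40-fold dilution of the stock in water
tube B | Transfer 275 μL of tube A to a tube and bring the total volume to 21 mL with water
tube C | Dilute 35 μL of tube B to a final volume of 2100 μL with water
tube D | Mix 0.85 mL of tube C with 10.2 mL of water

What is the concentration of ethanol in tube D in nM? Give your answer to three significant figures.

Step 1: 40-fold → factor 40
Step 2: 275 μL brought to 21 mL → factor 21000/275 = 76.364
Step 3: 35 μL brought to 2100 μL → factor 2100/35 = 60
Step 4: 0.85 mL + 10.2 mL = 11.05 mL total → factor 11.05/0.85 = 13
Overall dilution factor = 40 × 76.364 × 60 × 13 = 2.3825 × 10^6
Final = 6.00 mM / 2.3825 × 10^6 = 2.518 × 10^-6 mM = 2.52 nM

2.52 nM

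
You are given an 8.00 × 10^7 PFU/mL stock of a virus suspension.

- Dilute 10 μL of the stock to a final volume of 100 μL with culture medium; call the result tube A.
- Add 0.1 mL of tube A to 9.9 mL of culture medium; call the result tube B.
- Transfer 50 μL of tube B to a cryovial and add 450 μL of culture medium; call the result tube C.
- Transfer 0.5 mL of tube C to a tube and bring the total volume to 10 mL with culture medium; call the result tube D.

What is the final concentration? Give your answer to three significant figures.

400 PFU/mL

Step 1: 10 μL brought to 100 μL → factor 100/10 = 10
Step 2: 0.1 mL + 9.9 mL = 10 mL total → factor 10/0.1 = 100
Step 3: 50 μL + 450 μL = 500 μL total → factor 500/50 = 10
Step 4: 0.5 mL brought to 10 mL → factor 10/0.5 = 20
Overall dilution factor = 10 × 100 × 10 × 20 = 2 × 10^5
Final = 8.00 × 10^7 PFU/mL / 2 × 10^5 = 400 PFU/mL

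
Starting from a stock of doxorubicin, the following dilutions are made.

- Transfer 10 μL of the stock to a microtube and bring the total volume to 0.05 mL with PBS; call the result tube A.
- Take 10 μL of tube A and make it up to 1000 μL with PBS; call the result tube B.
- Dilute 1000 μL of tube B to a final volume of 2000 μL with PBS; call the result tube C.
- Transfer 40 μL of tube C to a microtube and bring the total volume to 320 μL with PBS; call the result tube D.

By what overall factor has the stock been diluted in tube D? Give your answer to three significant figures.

8.00 × 10^3

Step 1: 10 μL brought to 0.05 mL → factor 50/10 = 5
Step 2: 10 μL brought to 1000 μL → factor 1000/10 = 100
Step 3: 1000 μL brought to 2000 μL → factor 2000/1000 = 2
Step 4: 40 μL brought to 320 μL → factor 320/40 = 8
Overall dilution factor = 5 × 100 × 2 × 8 = 8000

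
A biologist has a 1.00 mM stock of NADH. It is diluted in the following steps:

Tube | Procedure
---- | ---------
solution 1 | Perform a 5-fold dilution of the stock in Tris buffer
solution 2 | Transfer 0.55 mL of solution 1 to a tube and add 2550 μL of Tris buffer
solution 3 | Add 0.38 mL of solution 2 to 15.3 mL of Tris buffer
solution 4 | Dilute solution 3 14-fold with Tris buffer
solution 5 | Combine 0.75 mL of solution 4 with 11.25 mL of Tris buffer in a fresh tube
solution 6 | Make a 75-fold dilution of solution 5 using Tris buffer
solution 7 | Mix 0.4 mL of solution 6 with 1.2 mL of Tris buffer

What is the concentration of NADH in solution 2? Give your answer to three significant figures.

Step 1: 5-fold → factor 5
Step 2: 0.55 mL + 2550 μL = 3.1 mL total → factor 3.1/0.55 = 5.6364
Dilution factor through solution 2 = 5 × 5.6364 = 28.182
[solution 2] = 1.00 mM / 28.182 = 0.0355 mM

0.0355 mM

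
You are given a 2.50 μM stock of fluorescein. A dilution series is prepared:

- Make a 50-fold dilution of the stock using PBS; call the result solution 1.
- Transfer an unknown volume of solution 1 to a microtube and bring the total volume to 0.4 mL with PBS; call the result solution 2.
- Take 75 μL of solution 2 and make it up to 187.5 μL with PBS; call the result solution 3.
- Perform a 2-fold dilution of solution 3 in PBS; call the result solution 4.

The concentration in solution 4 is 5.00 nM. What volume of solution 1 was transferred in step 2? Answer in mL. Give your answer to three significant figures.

Step 1: 50-fold → factor 50
Step 2: v brought to 0.4 mL → factor = 0.4 mL/v
Step 3: 75 μL brought to 187.5 μL → factor 187.5/75 = 2.5
Step 4: 2-fold → factor 2
Product of known-step factors = 250
Overall factor = 2.50 μM / (5.00 nM) = 500
Step-2 factor = 500 / 250 = 2
v = 0.4 mL / 2 = 0.200 mL

0.200 mL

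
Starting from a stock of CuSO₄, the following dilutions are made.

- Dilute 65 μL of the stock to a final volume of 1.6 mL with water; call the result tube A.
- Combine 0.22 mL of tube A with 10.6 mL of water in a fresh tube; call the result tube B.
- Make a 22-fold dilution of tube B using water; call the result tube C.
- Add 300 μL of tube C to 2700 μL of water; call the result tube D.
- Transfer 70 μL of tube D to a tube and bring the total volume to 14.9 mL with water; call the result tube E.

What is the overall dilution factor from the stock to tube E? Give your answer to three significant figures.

5.67 × 10^7

Step 1: 65 μL brought to 1.6 mL → factor 1600/65 = 24.615
Step 2: 0.22 mL + 10.6 mL = 10.82 mL total → factor 10.82/0.22 = 49.182
Step 3: 22-fold → factor 22
Step 4: 300 μL + 2700 μL = 3000 μL total → factor 3000/300 = 10
Step 5: 70 μL brought to 14.9 mL → factor 14900/70 = 212.86
Overall dilution factor = 24.615 × 49.182 × 22 × 10 × 212.86 = 5.6692 × 10^7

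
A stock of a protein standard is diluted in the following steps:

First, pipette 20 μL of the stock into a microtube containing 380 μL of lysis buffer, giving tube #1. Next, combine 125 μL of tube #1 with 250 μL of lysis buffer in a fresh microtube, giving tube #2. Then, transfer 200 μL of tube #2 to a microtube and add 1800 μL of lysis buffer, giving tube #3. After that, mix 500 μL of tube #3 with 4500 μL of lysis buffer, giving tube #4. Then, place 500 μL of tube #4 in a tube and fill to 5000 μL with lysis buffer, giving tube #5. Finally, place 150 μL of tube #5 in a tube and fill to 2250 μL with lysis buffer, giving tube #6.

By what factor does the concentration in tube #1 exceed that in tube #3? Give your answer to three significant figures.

30.0

Step 1: 20 μL + 380 μL = 400 μL total → factor 400/20 = 20
Step 2: 125 μL + 250 μL = 375 μL total → factor 375/125 = 3
Step 3: 200 μL + 1800 μL = 2000 μL total → factor 2000/200 = 10
Dilution factor to tube #1 = 20; to tube #3 = 600
[tube #1]/[tube #3] = (factor to tube #3)/(factor to tube #1) = 600/20 = 30.0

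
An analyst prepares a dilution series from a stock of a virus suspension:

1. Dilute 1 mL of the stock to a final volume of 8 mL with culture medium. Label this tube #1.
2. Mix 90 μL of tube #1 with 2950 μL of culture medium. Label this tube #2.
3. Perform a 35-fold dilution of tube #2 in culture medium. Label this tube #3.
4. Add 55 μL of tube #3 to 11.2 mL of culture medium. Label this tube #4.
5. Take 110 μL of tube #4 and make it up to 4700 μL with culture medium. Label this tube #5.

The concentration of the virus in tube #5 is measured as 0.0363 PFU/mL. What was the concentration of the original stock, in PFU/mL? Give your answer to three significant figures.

Step 1: 1 mL brought to 8 mL → factor 8/1 = 8
Step 2: 90 μL + 2950 μL = 3040 μL total → factor 3040/90 = 33.778
Step 3: 35-fold → factor 35
Step 4: 55 μL + 11.2 mL = 11255 μL total → factor 11255/55 = 204.64
Step 5: 110 μL brought to 4700 μL → factor 4700/110 = 42.727
Overall dilution factor = 8 × 33.778 × 35 × 204.64 × 42.727 = 8.2695 × 10^7
Stock = 0.0363 PFU/mL × 8.2695 × 10^7 = 3.00 × 10^6 PFU/mL

3.00 × 10^6 PFU/mL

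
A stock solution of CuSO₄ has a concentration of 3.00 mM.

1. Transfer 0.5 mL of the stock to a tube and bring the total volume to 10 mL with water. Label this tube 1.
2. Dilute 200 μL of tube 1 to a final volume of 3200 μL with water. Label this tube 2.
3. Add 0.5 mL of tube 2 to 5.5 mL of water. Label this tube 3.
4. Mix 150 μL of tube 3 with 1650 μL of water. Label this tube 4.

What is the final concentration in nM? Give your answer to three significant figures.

Step 1: 0.5 mL brought to 10 mL → factor 10/0.5 = 20
Step 2: 200 μL brought to 3200 μL → factor 3200/200 = 16
Step 3: 0.5 mL + 5.5 mL = 6 mL total → factor 6/0.5 = 12
Step 4: 150 μL + 1650 μL = 1800 μL total → factor 1800/150 = 12
Overall dilution factor = 20 × 16 × 12 × 12 = 46080
Final = 3.00 mM / 46080 = 6.510 × 10^-5 mM = 65.1 nM

65.1 nM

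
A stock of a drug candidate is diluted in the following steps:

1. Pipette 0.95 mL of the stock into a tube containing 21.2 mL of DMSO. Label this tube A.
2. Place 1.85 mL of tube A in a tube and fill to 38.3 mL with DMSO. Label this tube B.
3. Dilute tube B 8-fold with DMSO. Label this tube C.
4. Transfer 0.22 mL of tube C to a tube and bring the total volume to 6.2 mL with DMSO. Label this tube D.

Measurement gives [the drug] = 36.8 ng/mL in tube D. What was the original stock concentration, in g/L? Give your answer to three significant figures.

Step 1: 0.95 mL + 21.2 mL = 22.15 mL total → factor 22.15/0.95 = 23.316
Step 2: 1.85 mL brought to 38.3 mL → factor 38.3/1.85 = 20.703
Step 3: 8-fold → factor 8
Step 4: 0.22 mL brought to 6.2 mL → factor 6.2/0.22 = 28.182
Overall dilution factor = 23.316 × 20.703 × 8 × 28.182 = 1.0883 × 10^5
Stock = 36.8 ng/mL × 1.0883 × 10^5 = 4.005 × 10^6 ng/mL = 4.00 g/L

4.00 g/L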